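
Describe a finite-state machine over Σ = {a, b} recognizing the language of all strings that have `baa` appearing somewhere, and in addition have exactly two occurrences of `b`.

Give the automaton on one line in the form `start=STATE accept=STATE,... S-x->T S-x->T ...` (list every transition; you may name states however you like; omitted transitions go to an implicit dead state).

Handle the two conditions separately and then intersect. The first has 4 states tracking whether and how much of `baa` has been seen; the second has 4 states tracking the count of `b`s, saturating at 3. A product state is a pair (one from each), accepting exactly when both do. Equivalent product states are then merged.
With 8 states:
        a   b  
>  q0   q0  q1 
   q1   q2  q3 
   q2   q4  q3 
   q3   q5  q6 
   q4   q4  q7 
   q5   q7  q6 
   q6   q6  q6 
 * q7   q7  q6 
(> = start, * = accepting)

start=q0 accept=q7 q0-a->q0 q0-b->q1 q1-a->q2 q1-b->q3 q2-a->q4 q2-b->q3 q3-a->q5 q3-b->q6 q4-a->q4 q4-b->q7 q5-a->q7 q5-b->q6 q6-a->q6 q6-b->q6 q7-a->q7 q7-b->q6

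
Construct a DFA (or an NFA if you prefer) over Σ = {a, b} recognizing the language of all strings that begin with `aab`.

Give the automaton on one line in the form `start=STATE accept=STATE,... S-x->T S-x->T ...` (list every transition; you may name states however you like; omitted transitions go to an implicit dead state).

start=q0 accept=q3 q0-a->q1 q0-b->q4 q1-a->q2 q1-b->q4 q2-a->q4 q2-b->q3 q3-a->q3 q3-b->q3 q4-a->q4 q4-b->q4

Check the first 3 symbols one by one: q0 through q2 record how many have matched `aab` so far; any wrong symbol goes to the dead state q4. After all 3 match we enter the accepting sink q3.
5 states suffice.
        a   b  
>  q0   q1  q4 
   q1   q2  q4 
   q2   q4  q3 
 * q3   q3  q3 
   q4   q4  q4 
(> = start, * = accepting)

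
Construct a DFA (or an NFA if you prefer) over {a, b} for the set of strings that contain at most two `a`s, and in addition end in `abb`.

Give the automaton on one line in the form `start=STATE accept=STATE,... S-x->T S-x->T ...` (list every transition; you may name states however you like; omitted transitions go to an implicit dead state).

start=q0 accept=q6,q8 q0-a->q1 q0-b->q0 q1-a->q2 q1-b->q3 q2-a->q4 q2-b->q5 q3-a->q2 q3-b->q6 q4-a->q4 q4-b->q7 q5-a->q4 q5-b->q8 q6-a->q2 q6-b->q9 q7-a->q4 q7-b->q10 q8-a->q4 q8-b->q11 q9-a->q2 q9-b->q9 q10-a->q4 q10-b->q12 q11-a->q4 q11-b->q11 q12-a->q4 q12-b->q12

Run two small machines in parallel and take their product. One (4 states) tracks the count of `a`s, saturating at 3; the other (4 states) tracks how much of the suffix `abb` has currently been matched. Each combined state is a pair, one component from each; accept when both components accept.
13 states suffice.
          a    b  
>  q0     q1   q0 
   q1     q2   q3 
   q2     q4   q5 
   q3     q2   q6 
   q4     q4   q7 
   q5     q4   q8 
 * q6     q2   q9 
   q7     q4  q10 
 * q8     q4  q11 
   q9     q2   q9 
   q10    q4  q12 
   q11    q4  q11 
   q12    q4  q12 
(> = start, * = accepting)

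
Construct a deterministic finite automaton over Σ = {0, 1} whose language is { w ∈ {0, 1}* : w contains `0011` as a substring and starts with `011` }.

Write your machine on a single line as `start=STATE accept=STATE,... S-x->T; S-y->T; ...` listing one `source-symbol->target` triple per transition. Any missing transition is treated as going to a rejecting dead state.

Build one automaton per condition and run them in lockstep. One (5 states) tracks whether and how much of `0011` has been seen; the other (5 states) tracks whether the input so far still matches the prefix `011`. Each combined state is a pair, one component from each; accept when both components accept.
A 13-state machine:
          0    1  
>  S0     S1   S2 
   S1     S3   S4 
   S2     S5   S2 
   S3     S3   S6 
   S4     S5   S7 
   S5     S3   S2 
   S6     S5   S8 
   S7     S9   S7 
   S8     S8   S8 
   S9    S10   S7 
   S10   S10  S11 
   S11    S9  S12 
 * S12   S12  S12 
(> = start, * = accepting)

start=S0; accept=S12; S0-0->S1; S0-1->S2; S1-0->S3; S1-1->S4; S2-0->S5; S2-1->S2; S3-0->S3; S3-1->S6; S4-0->S5; S4-1->S7; S5-0->S3; S5-1->S2; S6-0->S5; S6-1->S8; S7-0->S9; S7-1->S7; S8-0->S8; S8-1->S8; S9-0->S10; S9-1->S7; S10-0->S10; S10-1->S11; S11-0->S9; S11-1->S12; S12-0->S12; S12-1->S12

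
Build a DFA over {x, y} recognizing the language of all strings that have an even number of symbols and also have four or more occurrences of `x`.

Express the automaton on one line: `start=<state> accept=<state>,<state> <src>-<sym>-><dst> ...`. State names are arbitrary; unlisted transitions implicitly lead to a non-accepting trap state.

start=q0 accept=q7 q0-x->q1 q0-y->q2 q1-x->q3 q1-y->q4 q2-x->q4 q2-y->q0 q3-x->q5 q3-y->q6 q4-x->q6 q4-y->q1 q5-x->q7 q5-y->q8 q6-x->q8 q6-y->q3 q7-x->q9 q7-y->q9 q8-x->q9 q8-y->q5 q9-x->q7 q9-y->q7

Build one automaton per condition and run them in lockstep. The first has 2 states tracking the input length modulo 2; the second has 6 states tracking the count of `x`s, saturating at 5. A product state is a pair (one from each), accepting exactly when both do. After merging equivalent states the machine shrinks.
With 10 states:
        x   y  
>  q0   q1  q2 
   q1   q3  q4 
   q2   q4  q0 
   q3   q5  q6 
   q4   q6  q1 
   q5   q7  q8 
   q6   q8  q3 
 * q7   q9  q9 
   q8   q9  q5 
   q9   q7  q7 
(> = start, * = accepting)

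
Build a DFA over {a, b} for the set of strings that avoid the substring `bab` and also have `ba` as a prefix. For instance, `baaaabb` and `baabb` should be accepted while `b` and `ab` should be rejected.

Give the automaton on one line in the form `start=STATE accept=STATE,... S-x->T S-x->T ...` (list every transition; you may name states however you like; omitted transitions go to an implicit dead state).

start=q0 accept=q3,q4,q5 q0-a->q1 q0-b->q2 q1-a->q1 q1-b->q1 q2-a->q3 q2-b->q1 q3-a->q4 q3-b->q1 q4-a->q4 q4-b->q5 q5-a->q3 q5-b->q5

Handle the two conditions separately and then intersect. One (4 states) tracks partial matches of the forbidden pattern `bab`; the other (4 states) tracks whether the input so far still matches the prefix `ba`. Each combined state is a pair, one component from each; accept when both components accept. Minimizing collapses redundant product states.
6 states suffice.
        a   b  
>  q0   q1  q2 
   q1   q1  q1 
   q2   q3  q1 
 * q3   q4  q1 
 * q4   q4  q5 
 * q5   q3  q5 
(> = start, * = accepting)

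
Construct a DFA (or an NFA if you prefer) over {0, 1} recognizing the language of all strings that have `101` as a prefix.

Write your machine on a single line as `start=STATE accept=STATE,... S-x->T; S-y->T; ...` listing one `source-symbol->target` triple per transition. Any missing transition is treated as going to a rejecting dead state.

start=s0; accept=s3; s0-0->s4; s0-1->s1; s1-0->s2; s1-1->s4; s2-0->s4; s2-1->s3; s3-0->s3; s3-1->s3; s4-0->s4; s4-1->s4

Check the first 3 symbols one by one: s0 through s2 record how many have matched `101` so far; any wrong symbol goes to the dead state s4. After all 3 match we enter the accepting sink s3.
With 5 states:
        0   1  
>  s0   s4  s1 
   s1   s2  s4 
   s2   s4  s3 
 * s3   s3  s3 
   s4   s4  s4 
(> = start, * = accepting)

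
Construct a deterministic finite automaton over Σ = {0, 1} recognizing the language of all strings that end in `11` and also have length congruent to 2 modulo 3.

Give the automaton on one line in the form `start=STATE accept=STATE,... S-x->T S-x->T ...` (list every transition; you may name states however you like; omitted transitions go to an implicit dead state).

Build one automaton per condition and run them in lockstep. One (3 states) tracks how much of the suffix `11` has currently been matched; the other (3 states) tracks the input length modulo 3. Each combined state is a pair, one component from each; accept when both components accept.
A 9-state machine:
       0  1 
>  A   B  C 
   B   D  E 
   C   D  F 
   D   A  G 
   E   A  H 
 * F   A  H 
   G   B  I 
   H   B  I 
   I   D  F 
(> = start, * = accepting)

start=A accept=F A-0->B A-1->C B-0->D B-1->E C-0->D C-1->F D-0->A D-1->G E-0->A E-1->H F-0->A F-1->H G-0->B G-1->I H-0->B H-1->I I-0->D I-1->F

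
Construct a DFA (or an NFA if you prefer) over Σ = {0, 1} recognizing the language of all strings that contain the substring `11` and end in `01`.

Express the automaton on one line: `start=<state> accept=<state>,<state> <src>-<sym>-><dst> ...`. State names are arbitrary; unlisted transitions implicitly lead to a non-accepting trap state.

Handle the two conditions separately and then intersect. The first has 3 states tracking whether and how much of `11` has been seen; the second has 3 states tracking how much of the suffix `01` has currently been matched. A product state is a pair (one from each), accepting exactly when both do. Equivalent product states are then merged.
With 5 states:
        0   1  
>  s0   s0  s1 
   s1   s0  s2 
   s2   s3  s2 
   s3   s3  s4 
 * s4   s3  s2 
(> = start, * = accepting)

start=s0 accept=s4 s0-0->s0 s0-1->s1 s1-0->s0 s1-1->s2 s2-0->s3 s2-1->s2 s3-0->s3 s3-1->s4 s4-0->s3 s4-1->s2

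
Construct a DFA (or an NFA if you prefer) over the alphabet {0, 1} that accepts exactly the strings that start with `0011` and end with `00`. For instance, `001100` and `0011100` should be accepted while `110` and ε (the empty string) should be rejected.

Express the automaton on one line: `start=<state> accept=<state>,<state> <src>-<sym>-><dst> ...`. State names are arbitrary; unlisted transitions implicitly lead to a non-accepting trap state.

start=S0 accept=S7 S0-0->S1 S0-1->S2 S1-0->S3 S1-1->S2 S2-0->S2 S2-1->S2 S3-0->S2 S3-1->S4 S4-0->S2 S4-1->S5 S5-0->S6 S5-1->S5 S6-0->S7 S6-1->S5 S7-0->S7 S7-1->S5

Handle the two conditions separately and then intersect. One (6 states) tracks whether the input so far still matches the prefix `0011`; the other (3 states) tracks how much of the suffix `00` has currently been matched. Each combined state is a pair, one component from each; accept when both components accept. Minimizing collapses redundant product states.
An 8-state machine:
        0   1  
>  S0   S1  S2 
   S1   S3  S2 
   S2   S2  S2 
   S3   S2  S4 
   S4   S2  S5 
   S5   S6  S5 
   S6   S7  S5 
 * S7   S7  S5 
(> = start, * = accepting)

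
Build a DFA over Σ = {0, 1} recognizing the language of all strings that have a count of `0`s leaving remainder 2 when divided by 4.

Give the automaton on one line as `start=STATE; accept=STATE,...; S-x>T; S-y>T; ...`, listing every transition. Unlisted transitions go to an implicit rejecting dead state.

start=q0; accept=q2; q0-0>q1; q0-1>q0; q1-0>q2; q1-1>q1; q2-0>q3; q2-1>q2; q3-0>q0; q3-1>q3

The only thing that matters is how many `0`s have appeared, reduced mod 4. Use one state per residue: q0 for 0, …, q3 for 3. Reading `0` moves to the next residue; anything else stays put. q2 is accepting.
        0   1  
>  q0   q1  q0 
   q1   q2  q1 
 * q2   q3  q2 
   q3   q0  q3 
(> = start, * = accepting)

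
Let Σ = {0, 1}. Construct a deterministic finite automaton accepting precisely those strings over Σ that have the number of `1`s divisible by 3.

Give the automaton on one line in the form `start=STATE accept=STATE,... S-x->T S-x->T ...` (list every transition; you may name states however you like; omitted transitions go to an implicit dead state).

Keep the running count of `1`s modulo 3: each `1` advances along the cycle q0 → q1 → q2 → q0 while other symbols loop. Accept at q0.
A 3-state machine:
        0   1  
>* q0   q0  q1 
   q1   q1  q2 
   q2   q2  q0 
(> = start, * = accepting)

start=q0 accept=q0 q0-0->q0 q0-1->q1 q1-0->q1 q1-1->q2 q2-0->q2 q2-1->q0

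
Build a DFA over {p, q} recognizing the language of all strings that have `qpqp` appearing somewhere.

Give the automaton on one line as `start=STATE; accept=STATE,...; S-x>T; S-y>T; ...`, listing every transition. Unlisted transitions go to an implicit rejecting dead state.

start=A; accept=E; A-p>A; A-q>B; B-p>C; B-q>B; C-p>A; C-q>D; D-p>E; D-q>B; E-p>E; E-q>E

States A..D record the length of the longest prefix of `qpqp` that matches the current input suffix. Reaching E means `qpqp` has been seen, and we stay there forever. Accept from E.
A 5-state machine:
       p  q 
>  A   A  B 
   B   C  B 
   C   A  D 
   D   E  B 
 * E   E  E 
(> = start, * = accepting)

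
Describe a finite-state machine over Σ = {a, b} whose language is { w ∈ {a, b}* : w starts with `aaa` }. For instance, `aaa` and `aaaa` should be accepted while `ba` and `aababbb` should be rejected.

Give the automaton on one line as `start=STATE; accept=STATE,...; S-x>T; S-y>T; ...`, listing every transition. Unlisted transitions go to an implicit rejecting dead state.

start=S0; accept=S3; S0-a>S1; S0-b>S4; S1-a>S2; S1-b>S4; S2-a>S3; S2-b>S4; S3-a>S3; S3-b>S3; S4-a>S4; S4-b>S4

Walk along `aaa` while the input agrees: from S0 take `a` to S1, and so on. Any deviation drops to the rejecting sink S4. Once S3 is reached the prefix is confirmed and every continuation is accepted.
A 5-state machine:
        a   b  
>  S0   S1  S4 
   S1   S2  S4 
   S2   S3  S4 
 * S3   S3  S3 
   S4   S4  S4 
(> = start, * = accepting)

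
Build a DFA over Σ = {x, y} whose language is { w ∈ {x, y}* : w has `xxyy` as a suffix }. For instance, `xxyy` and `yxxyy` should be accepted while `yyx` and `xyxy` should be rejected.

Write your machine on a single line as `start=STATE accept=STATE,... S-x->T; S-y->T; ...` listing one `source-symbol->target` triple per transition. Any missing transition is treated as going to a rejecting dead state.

Let each state record the length of the longest suffix of the input read so far that is also a prefix of `xxyy`. q1 means the last symbol is `x`; q2 means the last 2 symbols are `xx`; q3 means the last 3 symbols are `xxy`; q4 means the last 4 symbols are `xxyy`. Accept only at q4, where the string currently ends in `xxyy`.
A 5-state machine:
        x   y  
>  q0   q1  q0 
   q1   q2  q0 
   q2   q2  q3 
   q3   q1  q4 
 * q4   q1  q0 
(> = start, * = accepting)

start=q0; accept=q4; q0-x->q1; q0-y->q0; q1-x->q2; q1-y->q0; q2-x->q2; q2-y->q3; q3-x->q1; q3-y->q4; q4-x->q1; q4-y->q0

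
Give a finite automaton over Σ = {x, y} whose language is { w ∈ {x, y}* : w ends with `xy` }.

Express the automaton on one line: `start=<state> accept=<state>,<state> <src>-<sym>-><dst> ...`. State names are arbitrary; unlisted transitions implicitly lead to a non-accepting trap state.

Let each state record the length of the longest suffix of the input read so far that is also a prefix of `xy`. B means the last symbol is `x`; C means the last 2 symbols are `xy`. Accept only at C, where the string currently ends in `xy`.
With 3 states:
       x  y 
>  A   B  A 
   B   B  C 
 * C   B  A 
(> = start, * = accepting)

start=A accept=C A-x->B A-y->A B-x->B B-y->C C-x->B C-y->A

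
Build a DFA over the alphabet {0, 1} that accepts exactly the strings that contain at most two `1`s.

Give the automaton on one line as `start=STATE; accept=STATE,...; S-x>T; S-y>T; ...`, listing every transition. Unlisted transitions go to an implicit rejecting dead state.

Count `1`s, saturating at 3: states S0 through S2 mean 0 through 2 `1`s seen; S3 means more than 2. Each `1` increments (capped at S3); other symbols loop. Accept from {S0, S1, S2}.
A 4-state machine:
        0   1  
>* S0   S0  S1 
 * S1   S1  S2 
 * S2   S2  S3 
   S3   S3  S3 
(> = start, * = accepting)

start=S0; accept=S0,S1,S2; S0-0>S0; S0-1>S1; S1-0>S1; S1-1>S2; S2-0>S2; S2-1>S3; S3-0>S3; S3-1>S3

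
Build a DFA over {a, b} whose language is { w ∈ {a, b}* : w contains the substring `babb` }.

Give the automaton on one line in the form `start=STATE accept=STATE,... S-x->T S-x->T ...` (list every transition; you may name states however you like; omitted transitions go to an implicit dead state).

Track how much of `babb` has been matched so far: state S0 is no progress, S4 is the absorbing accept state reached once `babb` has occurred. Intermediate states record partial matches; on a mismatch, fall back to the longest reusable overlap.
With 5 states:
        a   b  
>  S0   S0  S1 
   S1   S2  S1 
   S2   S0  S3 
   S3   S2  S4 
 * S4   S4  S4 
(> = start, * = accepting)

start=S0 accept=S4 S0-a->S0 S0-b->S1 S1-a->S2 S1-b->S1 S2-a->S0 S2-b->S3 S3-a->S2 S3-b->S4 S4-a->S4 S4-b->S4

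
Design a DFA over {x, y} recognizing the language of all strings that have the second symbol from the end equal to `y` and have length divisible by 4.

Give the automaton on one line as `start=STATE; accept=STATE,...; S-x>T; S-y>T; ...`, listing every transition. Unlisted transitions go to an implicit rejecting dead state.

Handle the two conditions separately and then intersect. One (7 states) tracks the last 2 symbols read; the other (4 states) tracks the input length modulo 4. Each combined state is a pair, one component from each; accept when both components accept.
A 19-state machine:
          x    y  
>  q0     q1   q2 
   q1     q3   q4 
   q2     q5   q6 
   q3     q7   q8 
   q4     q9  q10 
   q5     q7   q8 
   q6     q9  q10 
   q7    q11  q12 
   q8    q13  q14 
   q9    q11  q12 
   q10   q13  q14 
   q11   q15  q16 
   q12   q17  q18 
 * q13   q15  q16 
 * q14   q17  q18 
   q15    q3   q4 
   q16    q5   q6 
   q17    q3   q4 
   q18    q5   q6 
(> = start, * = accepting)

start=q0; accept=q13,q14; q0-x>q1; q0-y>q2; q1-x>q3; q1-y>q4; q2-x>q5; q2-y>q6; q3-x>q7; q3-y>q8; q4-x>q9; q4-y>q10; q5-x>q7; q5-y>q8; q6-x>q9; q6-y>q10; q7-x>q11; q7-y>q12; q8-x>q13; q8-y>q14; q9-x>q11; q9-y>q12; q10-x>q13; q10-y>q14; q11-x>q15; q11-y>q16; q12-x>q17; q12-y>q18; q13-x>q15; q13-y>q16; q14-x>q17; q14-y>q18; q15-x>q3; q15-y>q4; q16-x>q5; q16-y>q6; q17-x>q3; q17-y>q4; q18-x>q5; q18-y>q6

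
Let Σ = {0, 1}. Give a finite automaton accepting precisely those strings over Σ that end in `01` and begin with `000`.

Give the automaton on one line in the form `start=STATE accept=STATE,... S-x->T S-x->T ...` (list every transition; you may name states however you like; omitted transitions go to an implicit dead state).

Run two small machines in parallel and take their product. One (3 states) tracks how much of the suffix `01` has currently been matched; the other (5 states) tracks whether the input so far still matches the prefix `000`. Each combined state is a pair, one component from each; accept when both components accept.
        0   1  
>  q0   q1  q2 
   q1   q3  q4 
   q2   q5  q2 
   q3   q6  q4 
   q4   q5  q2 
   q5   q5  q4 
   q6   q6  q7 
 * q7   q6  q8 
   q8   q6  q8 
(> = start, * = accepting)

start=q0 accept=q7 q0-0->q1 q0-1->q2 q1-0->q3 q1-1->q4 q2-0->q5 q2-1->q2 q3-0->q6 q3-1->q4 q4-0->q5 q4-1->q2 q5-0->q5 q5-1->q4 q6-0->q6 q6-1->q7 q7-0->q6 q7-1->q8 q8-0->q6 q8-1->q8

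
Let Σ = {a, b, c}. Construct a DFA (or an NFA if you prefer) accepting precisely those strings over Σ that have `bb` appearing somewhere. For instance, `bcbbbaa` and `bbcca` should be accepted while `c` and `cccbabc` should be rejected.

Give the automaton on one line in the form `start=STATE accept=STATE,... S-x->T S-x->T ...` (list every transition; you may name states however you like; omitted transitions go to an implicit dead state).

Track how much of `bb` has been matched so far: state S0 is no progress, S2 is the absorbing accept state reached once `bb` has occurred. Intermediate states record partial matches; on a mismatch, fall back to the longest reusable overlap.
A 3-state machine:
        a   b   c  
>  S0   S0  S1  S0 
   S1   S0  S2  S0 
 * S2   S2  S2  S2 
(> = start, * = accepting)

start=S0 accept=S2 S0-a->S0 S0-b->S1 S0-c->S0 S1-a->S0 S1-b->S2 S1-c->S0 S2-a->S2 S2-b->S2 S2-c->S2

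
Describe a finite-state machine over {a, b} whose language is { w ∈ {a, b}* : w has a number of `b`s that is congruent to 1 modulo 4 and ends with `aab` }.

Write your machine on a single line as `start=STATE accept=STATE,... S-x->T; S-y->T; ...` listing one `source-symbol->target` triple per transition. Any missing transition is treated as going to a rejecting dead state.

start=s0; accept=s5; s0-a->s1; s0-b->s2; s1-a->s3; s1-b->s2; s2-a->s2; s2-b->s4; s3-a->s3; s3-b->s5; s4-a->s4; s4-b->s6; s5-a->s2; s5-b->s4; s6-a->s6; s6-b->s0

Run two small machines in parallel and take their product. One (4 states) tracks the count of `b`s modulo 4; the other (4 states) tracks how much of the suffix `aab` has currently been matched. Each combined state is a pair, one component from each; accept when both components accept. After merging equivalent states the machine shrinks.
A 7-state machine:
        a   b  
>  s0   s1  s2 
   s1   s3  s2 
   s2   s2  s4 
   s3   s3  s5 
   s4   s4  s6 
 * s5   s2  s4 
   s6   s6  s0 
(> = start, * = accepting)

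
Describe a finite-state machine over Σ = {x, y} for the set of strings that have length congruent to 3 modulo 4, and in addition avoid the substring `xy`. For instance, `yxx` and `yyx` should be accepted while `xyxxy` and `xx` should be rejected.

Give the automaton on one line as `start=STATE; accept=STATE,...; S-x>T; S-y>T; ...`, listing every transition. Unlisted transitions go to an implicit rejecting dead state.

Handle the two conditions separately and then intersect. One (4 states) tracks the input length modulo 4; the other (3 states) tracks partial matches of the forbidden pattern `xy`. Each combined state is a pair, one component from each; accept when both components accept.
12 states suffice.
       x  y 
>  A   B  C 
   B   D  E 
   C   D  F 
   D   G  H 
   E   H  H 
   F   G  I 
 * G   J  K 
   H   K  K 
 * I   J  A 
   J   B  L 
   K   L  L 
   L   E  E 
(> = start, * = accepting)

start=A; accept=G,I; A-x>B; A-y>C; B-x>D; B-y>E; C-x>D; C-y>F; D-x>G; D-y>H; E-x>H; E-y>H; F-x>G; F-y>I; G-x>J; G-y>K; H-x>K; H-y>K; I-x>J; I-y>A; J-x>B; J-y>L; K-x>L; K-y>L; L-x>E; L-y>E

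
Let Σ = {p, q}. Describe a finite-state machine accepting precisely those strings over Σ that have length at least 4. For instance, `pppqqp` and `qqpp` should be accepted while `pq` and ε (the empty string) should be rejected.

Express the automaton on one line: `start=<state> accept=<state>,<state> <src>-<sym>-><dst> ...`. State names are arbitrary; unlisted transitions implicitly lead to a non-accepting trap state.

Count input length up to 5: every symbol moves from s0 toward s5, which means 'more than 4' and absorbs. Accept from {s4, s5}.
6 states suffice.
        p   q  
>  s0   s1  s1 
   s1   s2  s2 
   s2   s3  s3 
   s3   s4  s4 
 * s4   s5  s5 
 * s5   s5  s5 
(> = start, * = accepting)

start=s0 accept=s4,s5 s0-p->s1 s0-q->s1 s1-p->s2 s1-q->s2 s2-p->s3 s2-q->s3 s3-p->s4 s3-q->s4 s4-p->s5 s4-q->s5 s5-p->s5 s5-q->s5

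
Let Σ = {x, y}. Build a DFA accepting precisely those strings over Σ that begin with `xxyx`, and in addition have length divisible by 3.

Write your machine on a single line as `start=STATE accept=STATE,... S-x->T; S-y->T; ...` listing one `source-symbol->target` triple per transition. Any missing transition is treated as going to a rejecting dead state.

start=S0; accept=S7; S0-x->S1; S0-y->S2; S1-x->S3; S1-y->S2; S2-x->S2; S2-y->S2; S3-x->S2; S3-y->S4; S4-x->S5; S4-y->S2; S5-x->S6; S5-y->S6; S6-x->S7; S6-y->S7; S7-x->S5; S7-y->S5

Build one automaton per condition and run them in lockstep. One (6 states) tracks whether the input so far still matches the prefix `xxyx`; the other (3 states) tracks the input length modulo 3. Each combined state is a pair, one component from each; accept when both components accept. Minimizing collapses redundant product states.
8 states suffice.
        x   y  
>  S0   S1  S2 
   S1   S3  S2 
   S2   S2  S2 
   S3   S2  S4 
   S4   S5  S2 
   S5   S6  S6 
   S6   S7  S7 
 * S7   S5  S5 
(> = start, * = accepting)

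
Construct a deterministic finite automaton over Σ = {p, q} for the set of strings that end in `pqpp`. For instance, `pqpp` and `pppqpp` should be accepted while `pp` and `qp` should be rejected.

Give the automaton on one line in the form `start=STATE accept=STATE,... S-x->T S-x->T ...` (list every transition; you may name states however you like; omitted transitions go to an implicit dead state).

Remember how much of `pqpp` the current input suffix matches. State A means no match yet; B means the last symbol is `p`; C means the last 2 symbols are `pq`; D means the last 3 symbols are `pqp`; E means the last 4 symbols are `pqpp`. Only E accepts. On a mismatch, fall back to the longest proper suffix that is still a prefix of `pqpp`.
With 5 states:
       p  q 
>  A   B  A 
   B   B  C 
   C   D  A 
   D   E  C 
 * E   B  C 
(> = start, * = accepting)

start=A accept=E A-p->B A-q->A B-p->B B-q->C C-p->D C-q->A D-p->E D-q->C E-p->B E-q->C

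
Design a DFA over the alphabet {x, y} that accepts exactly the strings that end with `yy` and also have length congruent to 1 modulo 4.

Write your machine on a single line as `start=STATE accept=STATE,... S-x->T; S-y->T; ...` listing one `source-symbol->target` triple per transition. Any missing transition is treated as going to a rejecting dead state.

start=q0; accept=q11; q0-x->q1; q0-y->q2; q1-x->q3; q1-y->q4; q2-x->q3; q2-y->q5; q3-x->q6; q3-y->q7; q4-x->q6; q4-y->q8; q5-x->q6; q5-y->q8; q6-x->q0; q6-y->q9; q7-x->q0; q7-y->q10; q8-x->q0; q8-y->q10; q9-x->q1; q9-y->q11; q10-x->q1; q10-y->q11; q11-x->q3; q11-y->q5

Run two small machines in parallel and take their product. The first has 3 states tracking how much of the suffix `yy` has currently been matched; the second has 4 states tracking the input length modulo 4. A product state is a pair (one from each), accepting exactly when both do.
With 12 states:
          x    y  
>  q0     q1   q2 
   q1     q3   q4 
   q2     q3   q5 
   q3     q6   q7 
   q4     q6   q8 
   q5     q6   q8 
   q6     q0   q9 
   q7     q0  q10 
   q8     q0  q10 
   q9     q1  q11 
   q10    q1  q11 
 * q11    q3   q5 
(> = start, * = accepting)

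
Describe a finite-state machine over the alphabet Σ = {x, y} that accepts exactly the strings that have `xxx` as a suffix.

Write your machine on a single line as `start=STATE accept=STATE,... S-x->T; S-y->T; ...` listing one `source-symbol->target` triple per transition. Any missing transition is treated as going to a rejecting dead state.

start=q0; accept=q3; q0-x->q1; q0-y->q0; q1-x->q2; q1-y->q0; q2-x->q3; q2-y->q0; q3-x->q3; q3-y->q0

Remember how much of `xxx` the current input suffix matches. State q0 means no match yet; q1 means the last symbol is `x`; q2 means the last 2 symbols are `xx`; q3 means the last 3 symbols are `xxx`. Only q3 accepts. On a mismatch, fall back to the longest proper suffix that is still a prefix of `xxx`.
        x   y  
>  q0   q1  q0 
   q1   q2  q0 
   q2   q3  q0 
 * q3   q3  q0 
(> = start, * = accepting)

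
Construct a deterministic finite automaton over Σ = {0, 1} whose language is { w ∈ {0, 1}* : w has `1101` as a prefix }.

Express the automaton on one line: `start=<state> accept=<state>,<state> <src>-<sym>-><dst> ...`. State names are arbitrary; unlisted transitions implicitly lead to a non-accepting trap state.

Check the first 4 symbols one by one: s0 through s3 record how many have matched `1101` so far; any wrong symbol goes to the dead state s5. After all 4 match we enter the accepting sink s4.
        0   1  
>  s0   s5  s1 
   s1   s5  s2 
   s2   s3  s5 
   s3   s5  s4 
 * s4   s4  s4 
   s5   s5  s5 
(> = start, * = accepting)

start=s0 accept=s4 s0-0->s5 s0-1->s1 s1-0->s5 s1-1->s2 s2-0->s3 s2-1->s5 s3-0->s5 s3-1->s4 s4-0->s4 s4-1->s4 s5-0->s5 s5-1->s5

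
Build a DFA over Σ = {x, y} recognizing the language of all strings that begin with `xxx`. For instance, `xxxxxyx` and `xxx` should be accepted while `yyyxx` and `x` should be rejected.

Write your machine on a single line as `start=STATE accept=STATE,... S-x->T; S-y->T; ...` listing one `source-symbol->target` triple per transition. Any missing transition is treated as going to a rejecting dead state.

start=s0; accept=s3; s0-x->s1; s0-y->s4; s1-x->s2; s1-y->s4; s2-x->s3; s2-y->s4; s3-x->s3; s3-y->s3; s4-x->s4; s4-y->s4

Check the first 3 symbols one by one: s0 through s2 record how many have matched `xxx` so far; any wrong symbol goes to the dead state s4. After all 3 match we enter the accepting sink s3.
        x   y  
>  s0   s1  s4 
   s1   s2  s4 
   s2   s3  s4 
 * s3   s3  s3 
   s4   s4  s4 
(> = start, * = accepting)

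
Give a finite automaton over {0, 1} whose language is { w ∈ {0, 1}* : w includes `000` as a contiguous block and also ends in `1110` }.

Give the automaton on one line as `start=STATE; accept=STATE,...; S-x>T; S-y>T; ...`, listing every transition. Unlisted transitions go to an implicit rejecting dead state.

Run two small machines in parallel and take their product. The first has 4 states tracking whether and how much of `000` has been seen; the second has 5 states tracking how much of the suffix `1110` has currently been matched. A product state is a pair (one from each), accepting exactly when both do. After merging equivalent states the machine shrinks.
8 states suffice.
        0   1  
>  S0   S1  S0 
   S1   S2  S0 
   S2   S3  S0 
   S3   S3  S4 
   S4   S3  S5 
   S5   S3  S6 
   S6   S7  S6 
 * S7   S3  S4 
(> = start, * = accepting)

start=S0; accept=S7; S0-0>S1; S0-1>S0; S1-0>S2; S1-1>S0; S2-0>S3; S2-1>S0; S3-0>S3; S3-1>S4; S4-0>S3; S4-1>S5; S5-0>S3; S5-1>S6; S6-0>S7; S6-1>S6; S7-0>S3; S7-1>S4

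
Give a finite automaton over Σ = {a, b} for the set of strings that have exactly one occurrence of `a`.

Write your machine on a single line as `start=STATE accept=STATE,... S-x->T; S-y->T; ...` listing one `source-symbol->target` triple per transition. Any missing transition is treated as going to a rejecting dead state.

Count `a`s, saturating at 2: state s0 means no `a` yet, s1 means one `a` seen, s2 means more than one. Each `a` increments (capped at s2); other symbols loop. Accept from {s1}.
A 3-state machine:
        a   b  
>  s0   s1  s0 
 * s1   s2  s1 
   s2   s2  s2 
(> = start, * = accepting)

start=s0; accept=s1; s0-a->s1; s0-b->s0; s1-a->s2; s1-b->s1; s2-a->s2; s2-b->s2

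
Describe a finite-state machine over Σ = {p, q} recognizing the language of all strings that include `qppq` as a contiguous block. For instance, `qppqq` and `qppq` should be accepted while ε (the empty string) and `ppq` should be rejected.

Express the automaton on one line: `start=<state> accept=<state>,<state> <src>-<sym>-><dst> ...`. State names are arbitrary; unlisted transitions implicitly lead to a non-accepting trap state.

start=s0 accept=s4 s0-p->s0 s0-q->s1 s1-p->s2 s1-q->s1 s2-p->s3 s2-q->s1 s3-p->s0 s3-q->s4 s4-p->s4 s4-q->s4

Track how much of `qppq` has been matched so far: state s0 is no progress, s4 is the absorbing accept state reached once `qppq` has occurred. Intermediate states record partial matches; on a mismatch, fall back to the longest reusable overlap.
5 states suffice.
        p   q  
>  s0   s0  s1 
   s1   s2  s1 
   s2   s3  s1 
   s3   s0  s4 
 * s4   s4  s4 
(> = start, * = accepting)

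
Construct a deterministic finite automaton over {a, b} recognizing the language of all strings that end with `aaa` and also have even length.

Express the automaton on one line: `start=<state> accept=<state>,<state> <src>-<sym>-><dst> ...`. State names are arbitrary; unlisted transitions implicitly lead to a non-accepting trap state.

Build one automaton per condition and run them in lockstep. One (4 states) tracks how much of the suffix `aaa` has currently been matched; the other (2 states) tracks the input length modulo 2. Each combined state is a pair, one component from each; accept when both components accept. After merging equivalent states the machine shrinks.
With 5 states:
        a   b  
>  q0   q1  q1 
   q1   q2  q0 
   q2   q3  q1 
   q3   q4  q0 
 * q4   q3  q1 
(> = start, * = accepting)

start=q0 accept=q4 q0-a->q1 q0-b->q1 q1-a->q2 q1-b->q0 q2-a->q3 q2-b->q1 q3-a->q4 q3-b->q0 q4-a->q3 q4-b->q1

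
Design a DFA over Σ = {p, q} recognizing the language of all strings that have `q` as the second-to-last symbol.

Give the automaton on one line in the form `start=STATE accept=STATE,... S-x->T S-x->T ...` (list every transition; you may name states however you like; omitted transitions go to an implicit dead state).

start=A accept=F,G A-p->B A-q->C B-p->D B-q->E C-p->F C-q->G D-p->D D-q->E E-p->F E-q->G F-p->D F-q->E G-p->F G-q->G

A DFA must remember the last 2 symbols (since which symbol is second-to-last isn't known until the input ends). Use one state per possible window of the last ≤2 symbols; accept from those whose window starts with `q`.
With 7 states:
       p  q 
>  A   B  C 
   B   D  E 
   C   F  G 
   D   D  E 
   E   F  G 
 * F   D  E 
 * G   F  G 
(> = start, * = accepting)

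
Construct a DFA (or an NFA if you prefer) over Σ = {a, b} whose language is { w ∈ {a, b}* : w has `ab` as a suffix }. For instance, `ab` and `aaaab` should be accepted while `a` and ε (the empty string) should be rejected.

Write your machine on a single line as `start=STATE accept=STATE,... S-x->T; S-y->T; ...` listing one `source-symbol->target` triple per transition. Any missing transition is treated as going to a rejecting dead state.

Remember how much of `ab` the current input suffix matches. State q0 means no match yet; q1 means the last symbol is `a`; q2 means the last 2 symbols are `ab`. Only q2 accepts. On a mismatch, fall back to the longest proper suffix that is still a prefix of `ab`.
With 3 states:
        a   b  
>  q0   q1  q0 
   q1   q1  q2 
 * q2   q1  q0 
(> = start, * = accepting)

start=q0; accept=q2; q0-a->q1; q0-b->q0; q1-a->q1; q1-b->q2; q2-a->q1; q2-b->q0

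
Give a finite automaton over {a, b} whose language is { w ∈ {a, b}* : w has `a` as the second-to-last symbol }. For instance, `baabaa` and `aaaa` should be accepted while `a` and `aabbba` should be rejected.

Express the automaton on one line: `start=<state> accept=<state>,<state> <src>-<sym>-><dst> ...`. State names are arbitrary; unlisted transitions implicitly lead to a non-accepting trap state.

Because acceptance depends on a position counted from the end, the machine has to buffer the most recent 2 symbols. Make each state the string of the last up-to-2 symbols read; on input `x` shift the window left and append `x`. Accept when the buffered window has length 2 and begins with `a`.
A 7-state machine:
        a   b  
>  q0   q1  q2 
   q1   q3  q4 
   q2   q5  q6 
 * q3   q3  q4 
 * q4   q5  q6 
   q5   q3  q4 
   q6   q5  q6 
(> = start, * = accepting)

start=q0 accept=q3,q4 q0-a->q1 q0-b->q2 q1-a->q3 q1-b->q4 q2-a->q5 q2-b->q6 q3-a->q3 q3-b->q4 q4-a->q5 q4-b->q6 q5-a->q3 q5-b->q4 q6-a->q5 q6-b->q6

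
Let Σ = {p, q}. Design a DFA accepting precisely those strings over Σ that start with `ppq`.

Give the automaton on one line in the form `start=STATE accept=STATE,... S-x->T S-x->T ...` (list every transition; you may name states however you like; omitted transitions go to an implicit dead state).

start=s0 accept=s3 s0-p->s1 s0-q->s4 s1-p->s2 s1-q->s4 s2-p->s4 s2-q->s3 s3-p->s3 s3-q->s3 s4-p->s4 s4-q->s4

Check the first 3 symbols one by one: s0 through s2 record how many have matched `ppq` so far; any wrong symbol goes to the dead state s4. After all 3 match we enter the accepting sink s3.
        p   q  
>  s0   s1  s4 
   s1   s2  s4 
   s2   s4  s3 
 * s3   s3  s3 
   s4   s4  s4 
(> = start, * = accepting)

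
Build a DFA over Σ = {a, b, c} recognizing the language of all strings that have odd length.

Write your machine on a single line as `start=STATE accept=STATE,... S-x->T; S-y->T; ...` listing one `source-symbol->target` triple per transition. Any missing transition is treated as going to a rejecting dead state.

Only the length mod 2 matters, so use a 2-cycle: from any state, every input symbol moves to the next state, wrapping q1 back to q0. Mark q1 accepting.
2 states suffice.
        a   b   c  
>  q0   q1  q1  q1 
 * q1   q0  q0  q0 
(> = start, * = accepting)

start=q0; accept=q1; q0-a->q1; q0-b->q1; q0-c->q1; q1-a->q0; q1-b->q0; q1-c->q0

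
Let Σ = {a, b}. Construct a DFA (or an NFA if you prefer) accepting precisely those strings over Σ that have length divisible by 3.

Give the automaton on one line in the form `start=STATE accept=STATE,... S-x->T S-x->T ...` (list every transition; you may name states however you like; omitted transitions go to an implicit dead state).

start=s0 accept=s0 s0-a->s1 s0-b->s1 s1-a->s2 s1-b->s2 s2-a->s0 s2-b->s0

Only the length mod 3 matters, so use a 3-cycle: from any state, every input symbol moves to the next state, wrapping s2 back to s0. Mark s0 accepting.
With 3 states:
        a   b  
>* s0   s1  s1 
   s1   s2  s2 
   s2   s0  s0 
(> = start, * = accepting)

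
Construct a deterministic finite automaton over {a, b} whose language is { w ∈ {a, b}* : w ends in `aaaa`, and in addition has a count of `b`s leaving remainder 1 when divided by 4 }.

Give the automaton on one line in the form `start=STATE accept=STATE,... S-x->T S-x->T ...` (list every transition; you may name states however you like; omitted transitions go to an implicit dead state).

Run two small machines in parallel and take their product. The first has 5 states tracking how much of the suffix `aaaa` has currently been matched; the second has 4 states tracking the count of `b`s modulo 4. A product state is a pair (one from each), accepting exactly when both do. After merging equivalent states the machine shrinks.
        a   b  
>  s0   s0  s1 
   s1   s2  s3 
   s2   s4  s3 
   s3   s3  s5 
   s4   s6  s3 
   s5   s5  s0 
   s6   s7  s3 
 * s7   s7  s3 
(> = start, * = accepting)

start=s0 accept=s7 s0-a->s0 s0-b->s1 s1-a->s2 s1-b->s3 s2-a->s4 s2-b->s3 s3-a->s3 s3-b->s5 s4-a->s6 s4-b->s3 s5-a->s5 s5-b->s0 s6-a->s7 s6-b->s3 s7-a->s7 s7-b->s3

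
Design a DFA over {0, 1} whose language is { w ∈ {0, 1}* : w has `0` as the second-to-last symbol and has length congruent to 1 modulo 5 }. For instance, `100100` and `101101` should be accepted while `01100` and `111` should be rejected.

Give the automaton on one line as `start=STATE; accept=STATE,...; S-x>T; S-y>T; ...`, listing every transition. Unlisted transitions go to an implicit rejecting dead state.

start=q0; accept=q19,q20; q0-0>q1; q0-1>q2; q1-0>q3; q1-1>q4; q2-0>q5; q2-1>q6; q3-0>q7; q3-1>q8; q4-0>q9; q4-1>q10; q5-0>q7; q5-1>q8; q6-0>q9; q6-1>q10; q7-0>q11; q7-1>q12; q8-0>q13; q8-1>q14; q9-0>q11; q9-1>q12; q10-0>q13; q10-1>q14; q11-0>q15; q11-1>q16; q12-0>q17; q12-1>q18; q13-0>q15; q13-1>q16; q14-0>q17; q14-1>q18; q15-0>q19; q15-1>q20; q16-0>q21; q16-1>q22; q17-0>q19; q17-1>q20; q18-0>q21; q18-1>q22; q19-0>q3; q19-1>q4; q20-0>q5; q20-1>q6; q21-0>q3; q21-1>q4; q22-0>q5; q22-1>q6

Run two small machines in parallel and take their product. The first has 7 states tracking the last 2 symbols read; the second has 5 states tracking the input length modulo 5. A product state is a pair (one from each), accepting exactly when both do.
A 23-state machine:
          0    1  
>  q0     q1   q2 
   q1     q3   q4 
   q2     q5   q6 
   q3     q7   q8 
   q4     q9  q10 
   q5     q7   q8 
   q6     q9  q10 
   q7    q11  q12 
   q8    q13  q14 
   q9    q11  q12 
   q10   q13  q14 
   q11   q15  q16 
   q12   q17  q18 
   q13   q15  q16 
   q14   q17  q18 
   q15   q19  q20 
   q16   q21  q22 
   q17   q19  q20 
   q18   q21  q22 
 * q19    q3   q4 
 * q20    q5   q6 
   q21    q3   q4 
   q22    q5   q6 
(> = start, * = accepting)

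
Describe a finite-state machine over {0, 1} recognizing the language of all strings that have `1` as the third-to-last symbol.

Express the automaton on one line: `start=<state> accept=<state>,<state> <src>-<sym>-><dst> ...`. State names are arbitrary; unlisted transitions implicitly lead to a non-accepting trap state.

start=A accept=L,M,N,O A-0->B A-1->C B-0->D B-1->E C-0->F C-1->G D-0->H D-1->I E-0->J E-1->K F-0->L F-1->M G-0->N G-1->O H-0->H H-1->I I-0->J I-1->K J-0->L J-1->M K-0->N K-1->O L-0->H L-1->I M-0->J M-1->K N-0->L N-1->M O-0->N O-1->O

Because acceptance depends on a position counted from the end, the machine has to buffer the most recent 3 symbols. Make each state the string of the last up-to-3 symbols read; on input `x` shift the window left and append `x`. Accept when the buffered window has length 3 and begins with `1`.
       0  1 
>  A   B  C 
   B   D  E 
   C   F  G 
   D   H  I 
   E   J  K 
   F   L  M 
   G   N  O 
   H   H  I 
   I   J  K 
   J   L  M 
   K   N  O 
 * L   H  I 
 * M   J  K 
 * N   L  M 
 * O   N  O 
(> = start, * = accepting)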